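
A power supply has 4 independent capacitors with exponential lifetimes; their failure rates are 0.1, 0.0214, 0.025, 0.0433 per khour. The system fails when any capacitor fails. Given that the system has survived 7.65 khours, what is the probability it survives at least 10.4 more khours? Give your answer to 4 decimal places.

Time to first failure ~ Exp(Σλ) with Σλ = 0.1897.
By memorylessness, P(T > 7.65+10.4 | T > 7.65) = P(T > 10.4) = e^(−0.1897·10.4) ≈ 0.1391.

0.1391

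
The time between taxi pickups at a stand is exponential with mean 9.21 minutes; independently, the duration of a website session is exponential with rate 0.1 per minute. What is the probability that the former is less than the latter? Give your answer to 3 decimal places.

0.521

λ_1 = 1/9.21 = 0.108578, λ_2 = 0.1.
For independent exponentials, P(the former < the latter) = λ_1/(λ_1+λ_2) = 0.108578/0.208578 ≈ 0.521.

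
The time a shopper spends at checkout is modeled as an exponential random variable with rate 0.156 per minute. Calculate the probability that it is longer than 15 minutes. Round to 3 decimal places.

0.096

P(X > 15) = e^(−λ·15) = e^(−2.34) ≈ 0.096.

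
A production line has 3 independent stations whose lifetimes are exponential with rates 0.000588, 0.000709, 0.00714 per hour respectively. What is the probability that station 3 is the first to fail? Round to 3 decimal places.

The time to first failure is exponential with rate Σλ = 0.000588 + 0.000709 + 0.00714 = 0.008437.
P(station 3 first) = λ_3/Σλ = 0.00714/0.008437 ≈ 0.846.

0.846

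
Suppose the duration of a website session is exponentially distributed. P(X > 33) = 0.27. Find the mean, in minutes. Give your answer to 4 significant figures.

e^(−λ·33) = 0.27 ⇒ λ = −ln(0.27)/33 = 0.0396768.
Mean = 1/λ = 25.2037 minutes.

25.20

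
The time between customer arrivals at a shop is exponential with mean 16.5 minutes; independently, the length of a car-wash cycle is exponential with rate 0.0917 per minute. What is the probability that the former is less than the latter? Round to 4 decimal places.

λ_1 = 1/16.5 = 0.0606061, λ_2 = 0.0917.
For independent exponentials, P(the former < the latter) = λ_1/(λ_1+λ_2) = 0.0606061/0.152306 ≈ 0.3979.

0.3979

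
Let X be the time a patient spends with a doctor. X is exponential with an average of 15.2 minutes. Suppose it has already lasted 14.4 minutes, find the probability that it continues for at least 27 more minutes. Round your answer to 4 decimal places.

The rate is λ = 1/15.2 = 0.0657895 per minute.
By the memoryless property, P(X > 14.4+27 | X > 14.4) = P(X > 27).
P(X > 27) = e^(−1.7763) ≈ 0.1693.

0.1693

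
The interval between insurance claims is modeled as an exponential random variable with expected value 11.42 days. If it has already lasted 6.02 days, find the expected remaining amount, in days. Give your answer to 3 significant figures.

The rate is λ = 1/11.42 = 0.0875657 per day.
By memorylessness, the remaining amount past any threshold is again Exp(λ) with mean 1/λ = 11.42 days.

11.4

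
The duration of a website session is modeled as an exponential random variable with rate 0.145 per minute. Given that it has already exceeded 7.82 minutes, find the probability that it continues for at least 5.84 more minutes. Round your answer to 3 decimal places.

By the memoryless property, P(X > 7.82+5.84 | X > 7.82) = P(X > 5.84).
P(X > 5.84) = e^(−0.8468) ≈ 0.429.

0.429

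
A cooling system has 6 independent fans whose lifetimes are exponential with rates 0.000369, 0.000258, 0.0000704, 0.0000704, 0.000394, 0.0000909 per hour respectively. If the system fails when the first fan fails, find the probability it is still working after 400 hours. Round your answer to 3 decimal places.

The time to first failure is exponential with rate Σλ = 0.000369 + 0.000258 + 0.0000704 + 0.0000704 + 0.000394 + 0.0000909 = 0.0012527.
P(min > 400) = e^(−0.0012527·400) = e^(−0.50108) ≈ 0.606.

0.606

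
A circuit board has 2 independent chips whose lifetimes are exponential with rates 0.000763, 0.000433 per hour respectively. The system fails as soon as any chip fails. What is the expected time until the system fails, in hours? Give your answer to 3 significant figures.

The time to first failure is exponential with rate Σλ = 0.000763 + 0.000433 = 0.001196.
E[min] = 1/Σλ = 1/0.001196 = 836.12 hours.

836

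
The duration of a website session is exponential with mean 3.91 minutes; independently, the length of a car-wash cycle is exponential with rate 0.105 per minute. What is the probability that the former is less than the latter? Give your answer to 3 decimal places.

λ_1 = 1/3.91 = 0.255754, λ_2 = 0.105.
For independent exponentials, P(the former < the latter) = λ_1/(λ_1+λ_2) = 0.255754/0.360754 ≈ 0.709.

0.709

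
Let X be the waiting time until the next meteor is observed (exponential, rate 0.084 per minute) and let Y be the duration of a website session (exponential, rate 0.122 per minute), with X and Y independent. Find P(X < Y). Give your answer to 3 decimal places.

λ_1 = 0.084, λ_2 = 0.122.
For independent exponentials, P(X < Y) = λ_1/(λ_1+λ_2) = 0.084/0.206 ≈ 0.408.

0.408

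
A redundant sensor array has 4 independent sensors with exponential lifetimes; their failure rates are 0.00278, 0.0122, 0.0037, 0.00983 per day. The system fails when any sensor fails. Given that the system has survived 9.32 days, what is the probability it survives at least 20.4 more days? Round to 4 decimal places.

0.5590

Time to first failure ~ Exp(Σλ) with Σλ = 0.02851.
By memorylessness, P(T > 9.32+20.4 | T > 9.32) = P(T > 20.4) = e^(−0.02851·20.4) ≈ 0.5590.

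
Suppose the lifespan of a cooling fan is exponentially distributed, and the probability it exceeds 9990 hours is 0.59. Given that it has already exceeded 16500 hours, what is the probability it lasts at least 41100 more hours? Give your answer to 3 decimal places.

From e^(−λ·9990) = 0.59, λ = −ln(0.59)/9990 = 0.0000528161.
Memoryless: P(X > 16500+41100 | X > 16500) = P(X > 41100) = e^(−0.0000528161·41100) ≈ 0.114.

0.114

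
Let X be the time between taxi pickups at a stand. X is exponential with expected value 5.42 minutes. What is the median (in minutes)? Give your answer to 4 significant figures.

3.757

The rate is λ = 1/5.42 = 0.184502 per minute.
Set 1 − e^(−λt) = 0.5, so t = −ln(0.5)/λ = 0.69315/0.184502 ≈ 3.75686 minutes.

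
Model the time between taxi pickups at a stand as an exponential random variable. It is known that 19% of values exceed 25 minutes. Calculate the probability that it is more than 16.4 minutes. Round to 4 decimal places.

0.3364

e^(−λ·25) = 0.19 ⇒ λ = −ln(0.19)/25 = 0.0664292.
P(X > 16.4) = e^(−0.0664292·16.4) = e^(−1.0894) ≈ 0.3364.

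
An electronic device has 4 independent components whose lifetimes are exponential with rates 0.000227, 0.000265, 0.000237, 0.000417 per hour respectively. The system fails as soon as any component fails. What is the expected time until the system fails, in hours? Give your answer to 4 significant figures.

872.6

The time to first failure is exponential with rate Σλ = 0.000227 + 0.000265 + 0.000237 + 0.000417 = 0.001146.
E[min] = 1/Σλ = 1/0.001146 = 872.6 hours.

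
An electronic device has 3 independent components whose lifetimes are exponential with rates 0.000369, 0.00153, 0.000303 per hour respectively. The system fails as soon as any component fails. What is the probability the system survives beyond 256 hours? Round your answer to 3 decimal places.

0.569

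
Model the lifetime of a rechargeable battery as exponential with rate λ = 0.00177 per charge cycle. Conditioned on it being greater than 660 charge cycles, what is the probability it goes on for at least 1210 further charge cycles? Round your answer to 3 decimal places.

P(X > s+t | X > s) = e^(−λ(s+t))/e^(−λs) = e^(−λt), independent of s = 660.
P(X > 1210) = e^(−2.1417) ≈ 0.117.

0.117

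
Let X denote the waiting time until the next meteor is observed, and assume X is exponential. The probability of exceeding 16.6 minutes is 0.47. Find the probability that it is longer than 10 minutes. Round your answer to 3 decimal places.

0.635

e^(−λ·16.6) = 0.47 ⇒ λ = −ln(0.47)/16.6 = 0.0454833.
P(X > 10) = e^(−0.0454833·10) = e^(−0.45483) ≈ 0.635.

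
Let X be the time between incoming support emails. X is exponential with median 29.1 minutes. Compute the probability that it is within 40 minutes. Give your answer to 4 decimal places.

For an exponential, median = ln(2)/λ, so λ = ln 2 / 29.1 = 0.0238195 per minute.
P(X ≤ 40) = 1 − e^(−λ·40) = 1 − e^(−0.95278) ≈ 0.6143.

0.6143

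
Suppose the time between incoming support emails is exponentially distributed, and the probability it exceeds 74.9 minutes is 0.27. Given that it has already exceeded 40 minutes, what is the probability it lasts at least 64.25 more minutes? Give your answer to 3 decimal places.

0.325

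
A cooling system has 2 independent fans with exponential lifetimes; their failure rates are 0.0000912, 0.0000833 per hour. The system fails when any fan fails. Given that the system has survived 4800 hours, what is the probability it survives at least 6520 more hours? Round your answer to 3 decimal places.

0.321

Time to first failure ~ Exp(Σλ) with Σλ = 0.0001745.
By memorylessness, P(T > 4800+6520 | T > 4800) = P(T > 6520) = e^(−0.0001745·6520) ≈ 0.321.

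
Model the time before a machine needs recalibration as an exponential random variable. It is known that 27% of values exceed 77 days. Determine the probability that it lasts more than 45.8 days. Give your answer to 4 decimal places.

0.4590

e^(−λ·77) = 0.27 ⇒ λ = −ln(0.27)/77 = 0.0170043.
P(X > 45.8) = e^(−0.0170043·45.8) = e^(−0.7788) ≈ 0.4590.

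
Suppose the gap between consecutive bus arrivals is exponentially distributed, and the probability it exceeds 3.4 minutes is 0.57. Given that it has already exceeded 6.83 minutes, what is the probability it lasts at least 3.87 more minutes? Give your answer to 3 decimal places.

From e^(−λ·3.4) = 0.57, λ = −ln(0.57)/3.4 = 0.165329.
Memoryless: P(X > 6.83+3.87 | X > 6.83) = P(X > 3.87) = e^(−0.165329·3.87) ≈ 0.527.

0.527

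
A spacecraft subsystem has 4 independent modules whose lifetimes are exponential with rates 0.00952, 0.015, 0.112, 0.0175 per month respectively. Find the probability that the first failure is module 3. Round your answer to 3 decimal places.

The time to first failure is exponential with rate Σλ = 0.00952 + 0.015 + 0.112 + 0.0175 = 0.15402.
P(module 3 first) = λ_3/Σλ = 0.112/0.15402 ≈ 0.727.

0.727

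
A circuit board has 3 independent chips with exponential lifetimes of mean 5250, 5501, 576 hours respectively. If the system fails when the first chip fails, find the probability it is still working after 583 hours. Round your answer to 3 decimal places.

The first failure time is exponential with rate Σλ_i = 1/5250 + 1/5501 + 1/576 = 0.00210837 per hour.
P(min > 583) = e^(−0.00210837·583) = e^(−1.2292) ≈ 0.293.

0.293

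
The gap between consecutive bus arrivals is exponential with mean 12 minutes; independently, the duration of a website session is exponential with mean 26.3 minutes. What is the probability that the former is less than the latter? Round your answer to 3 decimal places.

0.687

λ_1 = 1/12 = 0.0833333, λ_2 = 1/26.3 = 0.0380228.
For independent exponentials, P(the former < the latter) = λ_1/(λ_1+λ_2) = 0.0833333/0.121356 ≈ 0.687.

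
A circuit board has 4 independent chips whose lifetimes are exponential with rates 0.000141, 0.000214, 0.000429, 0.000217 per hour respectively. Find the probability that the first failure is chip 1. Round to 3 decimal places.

The time to first failure is exponential with rate Σλ = 0.000141 + 0.000214 + 0.000429 + 0.000217 = 0.001001.
P(chip 1 first) = λ_1/Σλ = 0.000141/0.001001 ≈ 0.141.

0.141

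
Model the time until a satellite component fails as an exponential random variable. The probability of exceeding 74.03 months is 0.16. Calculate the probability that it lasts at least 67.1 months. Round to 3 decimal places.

e^(−λ·74.03) = 0.16 ⇒ λ = −ln(0.16)/74.03 = 0.0247546.
P(X > 67.1) = e^(−0.0247546·67.1) = e^(−1.661) ≈ 0.190.

0.190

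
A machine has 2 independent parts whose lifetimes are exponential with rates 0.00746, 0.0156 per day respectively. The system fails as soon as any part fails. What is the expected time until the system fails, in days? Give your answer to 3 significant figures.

43.4

The time to first failure is exponential with rate Σλ = 0.00746 + 0.0156 = 0.02306.
E[min] = 1/Σλ = 1/0.02306 = 43.3651 days.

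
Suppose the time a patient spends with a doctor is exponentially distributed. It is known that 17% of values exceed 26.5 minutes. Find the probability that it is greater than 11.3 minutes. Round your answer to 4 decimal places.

e^(−λ·26.5) = 0.17 ⇒ λ = −ln(0.17)/26.5 = 0.0668663.
P(X > 11.3) = e^(−0.0668663·11.3) = e^(−0.75559) ≈ 0.4697.

0.4697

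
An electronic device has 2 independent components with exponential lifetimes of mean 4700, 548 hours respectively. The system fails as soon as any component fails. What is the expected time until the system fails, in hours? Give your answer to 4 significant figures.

490.8

The first failure time is exponential with rate Σλ_i = 1/4700 + 1/548 = 0.00203758 per hour.
E[min] = 1/Σλ = 1/0.00203758 = 490.777 hours.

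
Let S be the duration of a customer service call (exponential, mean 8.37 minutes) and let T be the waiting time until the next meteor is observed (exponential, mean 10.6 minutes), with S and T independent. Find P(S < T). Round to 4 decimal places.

0.5588

λ_1 = 1/8.37 = 0.119474, λ_2 = 1/10.6 = 0.0943396.
For independent exponentials, P(S < T) = λ_1/(λ_1+λ_2) = 0.119474/0.213814 ≈ 0.5588.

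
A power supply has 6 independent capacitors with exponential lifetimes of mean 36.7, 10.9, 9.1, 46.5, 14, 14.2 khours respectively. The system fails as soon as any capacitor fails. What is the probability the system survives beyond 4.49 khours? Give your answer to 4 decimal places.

0.1718

The first failure time is exponential with rate Σλ_i = 1/36.7 + 1/10.9 + 1/9.1 + 1/46.5 + 1/14 + 1/14.2 = 0.392238 per khour.
P(min > 4.49) = e^(−0.392238·4.49) = e^(−1.7611) ≈ 0.1718.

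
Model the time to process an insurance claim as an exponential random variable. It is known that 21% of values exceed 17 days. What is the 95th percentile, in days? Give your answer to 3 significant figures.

e^(−λ·17) = 0.21 ⇒ λ = −ln(0.21)/17 = 0.0918028.
95th percentile: 1 − e^(−λt) = 0.95, t = −ln(0.05)/λ = 32.6323 days.

32.6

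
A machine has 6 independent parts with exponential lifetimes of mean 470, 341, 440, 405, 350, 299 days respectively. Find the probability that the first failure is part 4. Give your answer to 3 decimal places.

0.154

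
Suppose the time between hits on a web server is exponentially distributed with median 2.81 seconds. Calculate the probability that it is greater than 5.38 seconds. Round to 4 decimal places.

0.2652

For an exponential, median = ln(2)/λ, so λ = ln 2 / 2.81 = 0.246672 per second.
P(X > 5.38) = e^(−λ·5.38) = e^(−1.3271) ≈ 0.2652.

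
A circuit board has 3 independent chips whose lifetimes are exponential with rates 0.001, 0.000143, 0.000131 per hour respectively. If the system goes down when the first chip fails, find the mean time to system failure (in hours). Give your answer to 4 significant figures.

The time to first failure is exponential with rate Σλ = 0.001 + 0.000143 + 0.000131 = 0.001274.
E[min] = 1/Σλ = 1/0.001274 = 784.929 hours.

784.9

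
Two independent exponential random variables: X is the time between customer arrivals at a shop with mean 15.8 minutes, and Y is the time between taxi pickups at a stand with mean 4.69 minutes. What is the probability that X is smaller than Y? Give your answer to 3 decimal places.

0.229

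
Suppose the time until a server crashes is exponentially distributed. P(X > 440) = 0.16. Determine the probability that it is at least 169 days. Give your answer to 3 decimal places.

0.495

e^(−λ·440) = 0.16 ⇒ λ = −ln(0.16)/440 = 0.00416496.
P(X > 169) = e^(−0.00416496·169) = e^(−0.70388) ≈ 0.495.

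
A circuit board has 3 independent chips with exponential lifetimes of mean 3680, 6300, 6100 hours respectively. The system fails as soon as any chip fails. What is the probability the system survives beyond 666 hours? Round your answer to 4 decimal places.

0.6731

The first failure time is exponential with rate Σλ_i = 1/3680 + 1/6300 + 1/6100 = 0.000594404 per hour.
P(min > 666) = e^(−0.000594404·666) = e^(−0.39587) ≈ 0.6731.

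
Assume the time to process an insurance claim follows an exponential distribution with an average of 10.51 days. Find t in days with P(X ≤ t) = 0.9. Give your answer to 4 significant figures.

24.20

The rate is λ = 1/10.51 = 0.0951475 per day.
Set 1 − e^(−λt) = 0.9, so t = −ln(0.1)/λ = 2.3026/0.0951475 ≈ 24.2002 days.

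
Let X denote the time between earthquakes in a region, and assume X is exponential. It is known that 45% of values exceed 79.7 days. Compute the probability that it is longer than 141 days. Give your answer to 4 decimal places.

0.2435

e^(−λ·79.7) = 0.45 ⇒ λ = −ln(0.45)/79.7 = 0.0100189.
P(X > 141) = e^(−0.0100189·141) = e^(−1.4127) ≈ 0.2435.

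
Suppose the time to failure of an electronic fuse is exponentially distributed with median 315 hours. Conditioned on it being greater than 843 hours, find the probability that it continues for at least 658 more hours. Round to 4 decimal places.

0.2351

For an exponential, median = ln(2)/λ, so λ = ln 2 / 315 = 0.00220047 per hour.
P(X > s+t | X > s) = e^(−λ(s+t))/e^(−λs) = e^(−λt), independent of s = 843.
P(X > 658) = e^(−1.4479) ≈ 0.2351.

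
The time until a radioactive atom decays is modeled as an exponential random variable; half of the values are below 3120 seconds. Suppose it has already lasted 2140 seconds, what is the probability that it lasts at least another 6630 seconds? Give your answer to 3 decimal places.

For an exponential, median = ln(2)/λ, so λ = ln 2 / 3120 = 0.000222163 per second.
By the memoryless property, P(X > 2140+6630 | X > 2140) = P(X > 6630).
P(X > 6630) = e^(−1.4729) ≈ 0.229.

0.229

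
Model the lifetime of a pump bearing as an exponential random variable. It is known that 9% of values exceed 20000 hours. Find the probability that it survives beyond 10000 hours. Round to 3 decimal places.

e^(−λ·20000) = 0.09 ⇒ λ = −ln(0.09)/20000 = 0.000120397.
P(X > 10000) = e^(−0.000120397·10000) = e^(−1.204) ≈ 0.300.

0.300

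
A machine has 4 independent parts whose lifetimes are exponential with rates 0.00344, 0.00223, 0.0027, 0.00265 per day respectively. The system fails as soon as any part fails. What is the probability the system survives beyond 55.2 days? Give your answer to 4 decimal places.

The time to first failure is exponential with rate Σλ = 0.00344 + 0.00223 + 0.0027 + 0.00265 = 0.01102.
P(min > 55.2) = e^(−0.01102·55.2) = e^(−0.6083) ≈ 0.5443.

0.5443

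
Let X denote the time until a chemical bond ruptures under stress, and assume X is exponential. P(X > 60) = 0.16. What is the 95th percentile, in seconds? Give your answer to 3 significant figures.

e^(−λ·60) = 0.16 ⇒ λ = −ln(0.16)/60 = 0.030543.
95th percentile: 1 − e^(−λt) = 0.95, t = −ln(0.05)/λ = 98.0824 seconds.

98.1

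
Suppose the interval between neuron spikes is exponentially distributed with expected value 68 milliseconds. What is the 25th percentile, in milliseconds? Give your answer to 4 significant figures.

The rate is λ = 1/68 = 0.0147059 per millisecond.
Set 1 − e^(−λt) = 0.25, so t = −ln(0.75)/λ = 0.28768/0.0147059 ≈ 19.5624 milliseconds.

19.56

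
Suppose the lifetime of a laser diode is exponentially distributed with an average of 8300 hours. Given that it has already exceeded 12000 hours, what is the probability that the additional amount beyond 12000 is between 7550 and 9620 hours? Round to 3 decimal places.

0.089

The rate is λ = 1/8300 = 0.000120482 per hour.
Memoryless: the residual past 12000 is again Exp(λ).
P(7550 < residual < 9620) = e^(−λ·7550) − e^(−λ·9620) = 0.40267 − 0.31379 ≈ 0.089.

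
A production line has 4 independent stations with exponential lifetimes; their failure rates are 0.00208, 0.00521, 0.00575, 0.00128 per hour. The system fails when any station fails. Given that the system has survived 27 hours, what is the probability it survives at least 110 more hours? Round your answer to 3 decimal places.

0.207

Time to first failure ~ Exp(Σλ) with Σλ = 0.01432.
By memorylessness, P(T > 27+110 | T > 27) = P(T > 110) = e^(−0.01432·110) ≈ 0.207.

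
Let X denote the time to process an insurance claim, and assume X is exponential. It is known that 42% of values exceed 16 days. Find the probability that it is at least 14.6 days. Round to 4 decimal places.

0.4531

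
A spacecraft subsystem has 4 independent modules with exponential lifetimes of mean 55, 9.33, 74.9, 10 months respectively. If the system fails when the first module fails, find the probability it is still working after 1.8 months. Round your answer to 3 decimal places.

0.651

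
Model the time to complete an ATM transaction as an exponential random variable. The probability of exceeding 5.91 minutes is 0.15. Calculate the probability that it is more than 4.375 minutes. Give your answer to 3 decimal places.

e^(−λ·5.91) = 0.15 ⇒ λ = −ln(0.15)/5.91 = 0.321002.
P(X > 4.375) = e^(−0.321002·4.375) = e^(−1.4044) ≈ 0.246.

0.246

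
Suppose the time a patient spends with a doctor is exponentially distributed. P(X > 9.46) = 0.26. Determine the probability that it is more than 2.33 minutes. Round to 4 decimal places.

0.7176

e^(−λ·9.46) = 0.26 ⇒ λ = −ln(0.26)/9.46 = 0.142397.
P(X > 2.33) = e^(−0.142397·2.33) = e^(−0.33178) ≈ 0.7176.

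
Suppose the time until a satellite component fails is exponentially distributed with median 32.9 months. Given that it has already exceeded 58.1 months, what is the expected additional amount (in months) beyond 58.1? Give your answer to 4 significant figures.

47.46

For an exponential, median = ln(2)/λ, so λ = ln 2 / 32.9 = 0.0210683 per month.
By memorylessness, the remaining amount past any threshold is again Exp(λ) with mean 1/λ = 47.4647 months.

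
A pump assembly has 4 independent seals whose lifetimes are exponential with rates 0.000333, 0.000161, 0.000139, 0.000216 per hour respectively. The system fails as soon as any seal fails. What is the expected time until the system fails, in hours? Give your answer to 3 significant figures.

1180

The time to first failure is exponential with rate Σλ = 0.000333 + 0.000161 + 0.000139 + 0.000216 = 0.000849.
E[min] = 1/Σλ = 1/0.000849 = 1177.86 hours.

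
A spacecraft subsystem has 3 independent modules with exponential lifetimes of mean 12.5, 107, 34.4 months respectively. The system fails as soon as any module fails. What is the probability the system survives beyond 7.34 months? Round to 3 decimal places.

The first failure time is exponential with rate Σλ_i = 1/12.5 + 1/107 + 1/34.4 = 0.118416 per month.
P(min > 7.34) = e^(−0.118416·7.34) = e^(−0.86917) ≈ 0.419.

0.419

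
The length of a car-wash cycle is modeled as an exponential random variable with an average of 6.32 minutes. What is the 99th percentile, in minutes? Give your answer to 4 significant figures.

29.10

The rate is λ = 1/6.32 = 0.158228 per minute.
Set 1 − e^(−λt) = 0.99, so t = −ln(0.01)/λ = 4.6052/0.158228 ≈ 29.1047 minutes.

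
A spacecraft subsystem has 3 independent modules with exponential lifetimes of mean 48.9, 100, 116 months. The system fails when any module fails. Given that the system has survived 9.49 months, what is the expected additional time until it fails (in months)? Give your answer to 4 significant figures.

First-failure rate Σλ = 1/48.9 + 1/100 + 1/116 = 0.0390706.
By memorylessness the expected residual is 1/Σλ = 25.5947 months, regardless of the 9.49 already elapsed.

25.59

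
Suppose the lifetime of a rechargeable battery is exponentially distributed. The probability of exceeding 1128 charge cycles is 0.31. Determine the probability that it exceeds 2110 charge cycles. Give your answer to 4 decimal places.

e^(−λ·1128) = 0.31 ⇒ λ = −ln(0.31)/1128 = 0.00103828.
P(X > 2110) = e^(−0.00103828·2110) = e^(−2.1908) ≈ 0.1118.

0.1118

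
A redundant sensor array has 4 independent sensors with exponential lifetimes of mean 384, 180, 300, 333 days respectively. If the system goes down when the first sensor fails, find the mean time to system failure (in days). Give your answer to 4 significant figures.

The first failure time is exponential with rate Σλ_i = 1/384 + 1/180 + 1/300 + 1/333 = 0.0144961 per day.
E[min] = 1/Σλ = 1/0.0144961 = 68.9843 days.

68.98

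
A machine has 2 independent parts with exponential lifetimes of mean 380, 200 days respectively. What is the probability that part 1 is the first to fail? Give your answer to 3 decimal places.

0.345

Rates: λ_i = 1/mean_i → 0.00263158, 0.005; Σλ = 0.00763158.
P(part 1 first) = λ_1/Σλ = 0.00263158/0.00763158 ≈ 0.345.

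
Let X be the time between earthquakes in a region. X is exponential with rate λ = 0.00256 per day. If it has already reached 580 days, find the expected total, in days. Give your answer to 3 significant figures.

971

By memorylessness, E[X | X > 580] = 580 + 1/λ = 580 + 390.625 = 970.625 days.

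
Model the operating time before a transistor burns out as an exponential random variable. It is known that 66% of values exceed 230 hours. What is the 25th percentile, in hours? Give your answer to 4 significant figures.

e^(−λ·230) = 0.66 ⇒ λ = −ln(0.66)/230 = 0.00180659.
25th percentile: 1 − e^(−λt) = 0.25, t = −ln(0.75)/λ = 159.24 hours.

159.2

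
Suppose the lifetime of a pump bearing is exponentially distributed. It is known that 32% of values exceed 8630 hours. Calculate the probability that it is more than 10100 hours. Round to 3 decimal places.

0.264

e^(−λ·8630) = 0.32 ⇒ λ = −ln(0.32)/8630 = 0.000132032.
P(X > 10100) = e^(−0.000132032·10100) = e^(−1.3335) ≈ 0.264.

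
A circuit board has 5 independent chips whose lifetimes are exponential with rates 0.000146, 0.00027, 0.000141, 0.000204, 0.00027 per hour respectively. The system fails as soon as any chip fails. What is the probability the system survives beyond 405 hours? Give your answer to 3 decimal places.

The time to first failure is exponential with rate Σλ = 0.000146 + 0.00027 + 0.000141 + 0.000204 + 0.00027 = 0.001031.
P(min > 405) = e^(−0.001031·405) = e^(−0.41756) ≈ 0.659.

0.659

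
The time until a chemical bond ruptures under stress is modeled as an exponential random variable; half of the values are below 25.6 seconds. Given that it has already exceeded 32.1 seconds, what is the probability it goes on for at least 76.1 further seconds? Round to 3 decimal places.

0.127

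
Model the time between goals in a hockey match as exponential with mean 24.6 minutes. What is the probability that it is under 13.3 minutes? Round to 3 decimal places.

0.418

The rate is λ = 1/24.6 = 0.0406504 per minute.
P(X ≤ 13.3) = 1 − e^(−λ·13.3) = 1 − e^(−0.54065) ≈ 0.418.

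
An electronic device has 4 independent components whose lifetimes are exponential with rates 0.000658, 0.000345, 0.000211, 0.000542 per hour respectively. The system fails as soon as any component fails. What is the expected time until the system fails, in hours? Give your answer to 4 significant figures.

The time to first failure is exponential with rate Σλ = 0.000658 + 0.000345 + 0.000211 + 0.000542 = 0.001756.
E[min] = 1/Σλ = 1/0.001756 = 569.476 hours.

569.5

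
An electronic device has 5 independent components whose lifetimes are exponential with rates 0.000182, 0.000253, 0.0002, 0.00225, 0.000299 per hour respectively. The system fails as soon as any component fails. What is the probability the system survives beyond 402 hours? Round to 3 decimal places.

0.278

The time to first failure is exponential with rate Σλ = 0.000182 + 0.000253 + 0.0002 + 0.00225 + 0.000299 = 0.003184.
P(min > 402) = e^(−0.003184·402) = e^(−1.28) ≈ 0.278.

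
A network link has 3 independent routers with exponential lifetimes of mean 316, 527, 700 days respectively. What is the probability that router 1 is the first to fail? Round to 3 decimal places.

0.488

Rates: λ_i = 1/mean_i → 0.00316456, 0.00189753, 0.00142857; Σλ = 0.00649066.
P(router 1 first) = λ_1/Σλ = 0.00316456/0.00649066 ≈ 0.488.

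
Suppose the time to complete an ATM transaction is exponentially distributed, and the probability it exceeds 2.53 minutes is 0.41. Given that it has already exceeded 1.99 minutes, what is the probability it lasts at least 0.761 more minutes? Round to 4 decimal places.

From e^(−λ·2.53) = 0.41, λ = −ln(0.41)/2.53 = 0.35241.
Memoryless: P(X > 1.99+0.761 | X > 1.99) = P(X > 0.761) = e^(−0.35241·0.761) ≈ 0.7648.

0.7648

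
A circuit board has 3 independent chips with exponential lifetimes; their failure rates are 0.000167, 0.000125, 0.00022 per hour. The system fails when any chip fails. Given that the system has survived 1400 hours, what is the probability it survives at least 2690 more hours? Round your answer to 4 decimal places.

Time to first failure ~ Exp(Σλ) with Σλ = 0.000512.
By memorylessness, P(T > 1400+2690 | T > 1400) = P(T > 2690) = e^(−0.000512·2690) ≈ 0.2523.

0.2523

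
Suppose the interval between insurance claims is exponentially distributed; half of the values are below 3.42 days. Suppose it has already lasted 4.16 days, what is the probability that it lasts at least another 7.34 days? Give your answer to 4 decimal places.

0.2259

For an exponential, median = ln(2)/λ, so λ = ln 2 / 3.42 = 0.202675 per day.
P(X > s+t | X > s) = e^(−λ(s+t))/e^(−λs) = e^(−λt), independent of s = 4.16.
P(X > 7.34) = e^(−1.4876) ≈ 0.2259.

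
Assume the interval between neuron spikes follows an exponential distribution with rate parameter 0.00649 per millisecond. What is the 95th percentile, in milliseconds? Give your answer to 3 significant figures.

462

Set 1 − e^(−λt) = 0.95, so t = −ln(0.05)/λ = 2.9957/0.00649 ≈ 461.592 milliseconds.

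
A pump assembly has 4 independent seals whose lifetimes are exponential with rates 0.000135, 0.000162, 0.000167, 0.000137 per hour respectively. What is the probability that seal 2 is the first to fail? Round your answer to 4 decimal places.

The time to first failure is exponential with rate Σλ = 0.000135 + 0.000162 + 0.000167 + 0.000137 = 0.000601.
P(seal 2 first) = λ_2/Σλ = 0.000162/0.000601 ≈ 0.2696.

0.2696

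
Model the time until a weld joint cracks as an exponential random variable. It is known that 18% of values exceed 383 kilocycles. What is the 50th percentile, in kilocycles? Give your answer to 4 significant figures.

e^(−λ·383) = 0.18 ⇒ λ = −ln(0.18)/383 = 0.00447728.
50th percentile: 1 − e^(−λt) = 0.5, t = −ln(0.5)/λ = 154.814 kilocycles.

154.8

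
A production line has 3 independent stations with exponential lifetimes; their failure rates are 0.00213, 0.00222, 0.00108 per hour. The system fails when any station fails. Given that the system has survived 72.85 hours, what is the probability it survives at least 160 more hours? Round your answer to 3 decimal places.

Time to first failure ~ Exp(Σλ) with Σλ = 0.00543.
By memorylessness, P(T > 72.85+160 | T > 72.85) = P(T > 160) = e^(−0.00543·160) ≈ 0.419.

0.419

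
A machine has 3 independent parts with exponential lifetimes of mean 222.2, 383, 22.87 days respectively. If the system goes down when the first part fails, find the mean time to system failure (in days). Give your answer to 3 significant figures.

19.7

The first failure time is exponential with rate Σλ_i = 1/222.2 + 1/383 + 1/22.87 = 0.0508368 per day.
E[min] = 1/Σλ = 1/0.0508368 = 19.6708 days.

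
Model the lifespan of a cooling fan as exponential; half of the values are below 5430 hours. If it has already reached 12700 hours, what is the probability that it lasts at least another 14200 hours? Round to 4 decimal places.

For an exponential, median = ln(2)/λ, so λ = ln 2 / 5430 = 0.000127651 per hour.
By the memoryless property, P(X > 12700+14200 | X > 12700) = P(X > 14200).
P(X > 14200) = e^(−1.8127) ≈ 0.1632.

0.1632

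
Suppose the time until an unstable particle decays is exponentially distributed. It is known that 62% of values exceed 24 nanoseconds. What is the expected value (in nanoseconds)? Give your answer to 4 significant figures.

e^(−λ·24) = 0.62 ⇒ λ = −ln(0.62)/24 = 0.0199182.
Mean = 1/λ = 50.2054 nanoseconds.

50.21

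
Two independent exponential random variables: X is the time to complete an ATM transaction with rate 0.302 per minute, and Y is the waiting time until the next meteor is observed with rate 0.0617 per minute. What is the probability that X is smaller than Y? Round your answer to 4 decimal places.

0.8304

λ_1 = 0.302, λ_2 = 0.0617.
For independent exponentials, P(X < Y) = λ_1/(λ_1+λ_2) = 0.302/0.3637 ≈ 0.8304.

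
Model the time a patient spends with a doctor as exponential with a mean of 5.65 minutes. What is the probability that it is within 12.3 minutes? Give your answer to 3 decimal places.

0.887

The rate is λ = 1/5.65 = 0.176991 per minute.
P(X ≤ 12.3) = 1 − e^(−λ·12.3) = 1 − e^(−2.177) ≈ 0.887.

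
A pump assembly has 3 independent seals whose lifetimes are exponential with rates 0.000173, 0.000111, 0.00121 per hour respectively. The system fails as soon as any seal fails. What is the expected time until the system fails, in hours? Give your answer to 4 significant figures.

669.3

The time to first failure is exponential with rate Σλ = 0.000173 + 0.000111 + 0.00121 = 0.001494.
E[min] = 1/Σλ = 1/0.001494 = 669.344 hours.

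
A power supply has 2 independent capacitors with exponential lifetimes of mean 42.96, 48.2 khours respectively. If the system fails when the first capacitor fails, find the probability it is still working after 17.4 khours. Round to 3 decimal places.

0.465

The first failure time is exponential with rate Σλ_i = 1/42.96 + 1/48.2 = 0.0440244 per khour.
P(min > 17.4) = e^(−0.0440244·17.4) = e^(−0.76602) ≈ 0.465.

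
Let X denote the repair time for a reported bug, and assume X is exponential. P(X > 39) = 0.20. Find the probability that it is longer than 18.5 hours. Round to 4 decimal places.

e^(−λ·39) = 0.20 ⇒ λ = −ln(0.20)/39 = 0.0412676.
P(X > 18.5) = e^(−0.0412676·18.5) = e^(−0.76345) ≈ 0.4661.

0.4661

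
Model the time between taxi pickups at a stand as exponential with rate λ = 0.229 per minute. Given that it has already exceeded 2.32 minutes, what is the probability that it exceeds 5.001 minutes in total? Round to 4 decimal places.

0.5412

The exponential is memoryless, so the remaining time is again Exp(λ): the condition X > 2.32 is irrelevant.
P(X > 2.681) = e^(−0.61395) ≈ 0.5412.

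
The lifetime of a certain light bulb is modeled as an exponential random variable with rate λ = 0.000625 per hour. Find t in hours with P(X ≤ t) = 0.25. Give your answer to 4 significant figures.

Set 1 − e^(−λt) = 0.25, so t = −ln(0.75)/λ = 0.28768/0.000625 ≈ 460.291 hours.

460.3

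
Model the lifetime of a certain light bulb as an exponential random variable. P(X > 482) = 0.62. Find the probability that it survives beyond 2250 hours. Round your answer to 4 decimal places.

e^(−λ·482) = 0.62 ⇒ λ = −ln(0.62)/482 = 0.000991776.
P(X > 2250) = e^(−0.000991776·2250) = e^(−2.2315) ≈ 0.1074.

0.1074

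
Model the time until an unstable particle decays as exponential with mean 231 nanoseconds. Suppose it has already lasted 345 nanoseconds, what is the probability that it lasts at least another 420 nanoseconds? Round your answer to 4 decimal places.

The rate is λ = 1/231 = 0.004329 per nanosecond.
P(X > s+t | X > s) = e^(−λ(s+t))/e^(−λs) = e^(−λt), independent of s = 345.
P(X > 420) = e^(−1.8182) ≈ 0.1623.

0.1623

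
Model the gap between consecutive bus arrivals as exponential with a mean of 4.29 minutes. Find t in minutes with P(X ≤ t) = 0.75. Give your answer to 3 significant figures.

5.95

The rate is λ = 1/4.29 = 0.2331 per minute.
Set 1 − e^(−λt) = 0.75, so t = −ln(0.25)/λ = 1.3863/0.2331 ≈ 5.9472 minutes.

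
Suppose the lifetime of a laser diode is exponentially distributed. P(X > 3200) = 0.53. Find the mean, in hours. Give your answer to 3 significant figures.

e^(−λ·3200) = 0.53 ⇒ λ = −ln(0.53)/3200 = 0.000198399.
Mean = 1/λ = 5040.34 hours.

5040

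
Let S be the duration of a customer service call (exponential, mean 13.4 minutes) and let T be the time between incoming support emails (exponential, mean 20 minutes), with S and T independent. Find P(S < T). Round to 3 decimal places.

λ_1 = 1/13.4 = 0.0746269, λ_2 = 1/20 = 0.05.
For independent exponentials, P(S < T) = λ_1/(λ_1+λ_2) = 0.0746269/0.124627 ≈ 0.599.

0.599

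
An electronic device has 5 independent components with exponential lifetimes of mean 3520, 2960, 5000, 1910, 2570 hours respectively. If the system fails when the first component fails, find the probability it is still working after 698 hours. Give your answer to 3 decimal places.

The first failure time is exponential with rate Σλ_i = 1/3520 + 1/2960 + 1/5000 + 1/1910 + 1/2570 = 0.00173459 per hour.
P(min > 698) = e^(−0.00173459·698) = e^(−1.2107) ≈ 0.298.

0.298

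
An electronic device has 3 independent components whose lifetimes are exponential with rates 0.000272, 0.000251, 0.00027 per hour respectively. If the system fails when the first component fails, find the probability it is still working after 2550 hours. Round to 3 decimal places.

The time to first failure is exponential with rate Σλ = 0.000272 + 0.000251 + 0.00027 = 0.000793.
P(min > 2550) = e^(−0.000793·2550) = e^(−2.0221) ≈ 0.132.

0.132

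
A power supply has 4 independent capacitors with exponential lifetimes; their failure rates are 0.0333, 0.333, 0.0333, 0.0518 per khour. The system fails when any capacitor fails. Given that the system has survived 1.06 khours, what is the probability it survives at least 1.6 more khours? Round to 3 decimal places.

0.486

Time to first failure ~ Exp(Σλ) with Σλ = 0.4514.
By memorylessness, P(T > 1.06+1.6 | T > 1.06) = P(T > 1.6) = e^(−0.4514·1.6) ≈ 0.486.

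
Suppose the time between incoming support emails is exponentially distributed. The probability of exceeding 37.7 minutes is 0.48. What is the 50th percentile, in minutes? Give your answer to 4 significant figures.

35.60

e^(−λ·37.7) = 0.48 ⇒ λ = −ln(0.48)/37.7 = 0.0194687.
50th percentile: 1 − e^(−λt) = 0.5, t = −ln(0.5)/λ = 35.6032 minutes.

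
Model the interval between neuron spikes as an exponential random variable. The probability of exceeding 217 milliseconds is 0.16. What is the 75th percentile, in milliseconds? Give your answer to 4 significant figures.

e^(−λ·217) = 0.16 ⇒ λ = −ln(0.16)/217 = 0.00844508.
75th percentile: 1 − e^(−λt) = 0.75, t = −ln(0.25)/λ = 164.154 milliseconds.

164.2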